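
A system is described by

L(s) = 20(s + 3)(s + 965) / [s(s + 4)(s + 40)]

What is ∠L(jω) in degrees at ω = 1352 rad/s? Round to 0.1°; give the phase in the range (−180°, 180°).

At s = jω = j1352:
zero (s+3): 3 + j1352 → |·| = √(3²+1352²) = √1827913 ≈ 1352, ∠ = arctan(1352/3) ≈ 89.87°
zero (s+965): 965 + j1352 → |·| = √(965²+1352²) = √2759129 ≈ 1661.1, ∠ = arctan(1352/965) ≈ 54.48°
pole (s+4): 4 + j1352 → |·| = √(4²+1352²) = √1827920 ≈ 1352, ∠ = arctan(1352/4) ≈ 89.83°
pole (s+40): 40 + j1352 → |·| = √(40²+1352²) = √1829504 ≈ 1352.6, ∠ = arctan(1352/40) ≈ 88.31°
pole at origin: |s| = 1352, ∠ = 90.00° (in denominator)
∠L = 144.35° − 268.14° = -123.79°

-123.8°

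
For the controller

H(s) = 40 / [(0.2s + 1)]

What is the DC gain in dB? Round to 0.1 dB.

32.0 dB

H(0) = 40 · 1 / 1 = 40
20 log₁₀(40) ≈ 32.04 dB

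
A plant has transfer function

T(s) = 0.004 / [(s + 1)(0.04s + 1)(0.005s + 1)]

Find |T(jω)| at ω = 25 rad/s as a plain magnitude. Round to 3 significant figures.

At ω = 25 rad/s:
pole (1 + j25·1) = 1 + j25 → |·| ≈ 25.02, ∠ ≈ 87.71°
pole (1 + j25·0.04) = 1 + j1 → |·| ≈ 1.4142, ∠ ≈ 45.00°
pole (1 + j25·0.005) = 1 + j0.125 → |·| ≈ 1.0078, ∠ ≈ 7.13°
|T| = 0.004 · 1 / (25.02 · 1.4142 · 1.0078) ≈ 0.00011217

0.000112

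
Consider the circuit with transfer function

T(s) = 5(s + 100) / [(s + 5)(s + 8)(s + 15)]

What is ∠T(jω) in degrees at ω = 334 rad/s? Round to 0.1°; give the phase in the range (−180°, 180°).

At s = jω = j334:
zero (s+100): 100 + j334 → |·| = √(100²+334²) = √121556 ≈ 348.65, ∠ = arctan(334/100) ≈ 73.33°
pole (s+5): 5 + j334 → |·| = √(5²+334²) = √111581 ≈ 334.04, ∠ = arctan(334/5) ≈ 89.14°
pole (s+8): 8 + j334 → |·| = √(8²+334²) = √111620 ≈ 334.1, ∠ = arctan(334/8) ≈ 88.63°
pole (s+15): 15 + j334 → |·| = √(15²+334²) = √111781 ≈ 334.34, ∠ = arctan(334/15) ≈ 87.43°
∠T = 73.33° − 265.20° = -191.87° ≡ 168.13° (principal value)

168.1°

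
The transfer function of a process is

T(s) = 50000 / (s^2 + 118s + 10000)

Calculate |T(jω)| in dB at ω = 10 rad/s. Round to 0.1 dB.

At s = jω = j10:
quadratic: (j10)² + 118·j10 + 10000 = 9900 + j1180 → |·| ≈ 9970.1, ∠ ≈ 6.80°
|T| = 50000 / 9970.1 ≈ 5.015
Gain = 20 log₁₀(5.015) ≈ 14.01 dB

14.0 dB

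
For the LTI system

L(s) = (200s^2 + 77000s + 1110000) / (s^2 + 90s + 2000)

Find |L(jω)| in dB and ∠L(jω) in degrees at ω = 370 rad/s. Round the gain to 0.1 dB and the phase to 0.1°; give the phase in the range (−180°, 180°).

48.9 dB, -33.5°

Substitute s = j370:
Numerator: 200(j370)^2 + 77000(j370) + 1110000 = -26270000 + j28490000
Denominator: (j370)^2 + 90(j370) + 2000 = -134900 + j33300
|N| = √(26270000² + 28490000²) ≈ 3.8753e+07, ∠N ≈ 132.68°
|D| = √(134900² + 33300²) ≈ 1.3895e+05, ∠D ≈ 166.13°
|L| = 3.8753e+07 / 1.3895e+05 ≈ 278.9
Gain = 20 log₁₀(278.9) ≈ 48.91 dB
∠L = 132.68° − 166.13° = -33.45°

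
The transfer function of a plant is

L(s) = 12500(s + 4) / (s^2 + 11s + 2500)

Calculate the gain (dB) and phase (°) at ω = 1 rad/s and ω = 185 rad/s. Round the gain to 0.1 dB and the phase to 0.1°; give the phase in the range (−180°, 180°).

At s = jω = j1:
zero (s+4): 4 + j1 → |·| = √(4²+1²) = √17 ≈ 4.1231, ∠ = arctan(1/4) ≈ 14.04°
quadratic: (j1)² + 11·j1 + 2500 = 2499 + j11 → |·| ≈ 2499, ∠ ≈ 0.25°
|L| = 12500 · 4.1231 / 2499 ≈ 20.624
Gain = 20 log₁₀(20.624) ≈ 26.29 dB
∠L = 14.04° − 0.25° = 13.79°

At s = jω = j185:
zero (s+4): 4 + j185 → |·| = √(4²+185²) = √34241 ≈ 185.04, ∠ = arctan(185/4) ≈ 88.76°
quadratic: (j185)² + 11·j185 + 2500 = -31725 + j2035 → |·| ≈ 31790, ∠ ≈ 176.33°
|L| = 12500 · 185.04 / 31790 ≈ 72.759
Gain = 20 log₁₀(72.759) ≈ 37.24 dB
∠L = 88.76° − 176.33° = -87.57°

ω = 1: 26.3 dB, 13.8°; ω = 185: 37.2 dB, -87.6°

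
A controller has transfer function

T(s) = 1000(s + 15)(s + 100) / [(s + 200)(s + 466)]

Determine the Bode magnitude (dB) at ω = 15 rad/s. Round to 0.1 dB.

27.2 dB

At s = jω = j15:
zero (s+15): 15 + j15 → |·| = √(15²+15²) = √450 ≈ 21.213, ∠ = arctan(15/15) ≈ 45.00°
zero (s+100): 100 + j15 → |·| = √(100²+15²) = √10225 ≈ 101.12, ∠ = arctan(15/100) ≈ 8.53°
pole (s+200): 200 + j15 → |·| = √(200²+15²) = √40225 ≈ 200.56, ∠ = arctan(15/200) ≈ 4.29°
pole (s+466): 466 + j15 → |·| = √(466²+15²) = √217381 ≈ 466.24, ∠ = arctan(15/466) ≈ 1.84°
|T| = 1000 · 2145.1 / 93509 ≈ 22.94
Gain = 20 log₁₀(22.94) ≈ 27.21 dB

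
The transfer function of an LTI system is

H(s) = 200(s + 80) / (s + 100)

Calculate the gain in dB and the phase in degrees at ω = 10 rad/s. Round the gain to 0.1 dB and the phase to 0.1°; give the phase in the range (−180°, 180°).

At s = jω = j10:
zero (s+80): 80 + j10 → |·| = √(80²+10²) = √6500 ≈ 80.623, ∠ = arctan(10/80) ≈ 7.13°
pole (s+100): 100 + j10 → |·| = √(100²+10²) = √10100 ≈ 100.5, ∠ = arctan(10/100) ≈ 5.71°
|H| = 200 · 80.623 / 100.5 ≈ 160.44
Gain = 20 log₁₀(160.44) ≈ 44.11 dB
∠H = 7.13° − 5.71° = 1.42°

44.1 dB, 1.4°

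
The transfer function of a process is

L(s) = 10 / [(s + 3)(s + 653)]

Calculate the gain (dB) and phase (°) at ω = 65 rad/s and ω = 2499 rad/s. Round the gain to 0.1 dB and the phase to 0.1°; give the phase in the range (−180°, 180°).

At s = jω = j65:
pole (s+3): 3 + j65 → |·| = √(3²+65²) = √4234 ≈ 65.069, ∠ = arctan(65/3) ≈ 87.36°
pole (s+653): 653 + j65 → |·| = √(653²+65²) = √430634 ≈ 656.23, ∠ = arctan(65/653) ≈ 5.68°
|L| = 10 / 42700 ≈ 0.00023419
Gain = 20 log₁₀(0.00023419) ≈ -72.61 dB
∠L = 0.00° − 93.04° = -93.04°

At s = jω = j2499:
pole (s+3): 3 + j2499 → |·| = √(3²+2499²) = √6245010 ≈ 2499, ∠ = arctan(2499/3) ≈ 89.93°
pole (s+653): 653 + j2499 → |·| = √(653²+2499²) = √6671410 ≈ 2582.9, ∠ = arctan(2499/653) ≈ 75.36°
|L| = 10 / 6.4547e+06 ≈ 1.5493e-06
Gain = 20 log₁₀(1.5493e-06) ≈ -116.20 dB
∠L = 0.00° − 165.29° = -165.29°

ω = 65: -72.6 dB, -93.0°; ω = 2499: -116.2 dB, -165.3°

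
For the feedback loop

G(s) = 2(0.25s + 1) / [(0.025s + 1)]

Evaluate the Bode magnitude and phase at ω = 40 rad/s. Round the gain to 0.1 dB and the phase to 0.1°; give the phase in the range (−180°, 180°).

23.1 dB, 39.3°

At ω = 40 rad/s:
zero (1 + j40·0.25) = 1 + j10 → |·| ≈ 10.05, ∠ ≈ 84.29°
pole (1 + j40·0.025) = 1 + j1 → |·| ≈ 1.4142, ∠ ≈ 45.00°
|G| = 2 · 10.05 / (1.4142) ≈ 14.213
Gain = 20 log₁₀(14.213) ≈ 23.05 dB
∠G = (84.29°) − (45.00°) = 39.29°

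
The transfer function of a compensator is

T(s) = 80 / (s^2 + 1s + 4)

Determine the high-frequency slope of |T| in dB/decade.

Each pole contributes −20 dB/decade at high frequency; each zero contributes +20 dB/decade.
Net: 0 zero(s) − 2 pole(s) → -40 dB/decade.

-40 dB/decade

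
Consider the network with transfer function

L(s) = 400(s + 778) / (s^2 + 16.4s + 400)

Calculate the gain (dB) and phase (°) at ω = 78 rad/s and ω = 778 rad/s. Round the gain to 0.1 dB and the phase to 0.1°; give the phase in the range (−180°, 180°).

ω = 78: 34.6 dB, -161.6°; ω = 778: -2.8 dB, -133.8°

At s = jω = j78:
zero (s+778): 778 + j78 → |·| = √(778²+78²) = √611368 ≈ 781.9, ∠ = arctan(78/778) ≈ 5.73°
quadratic: (j78)² + 16.4·j78 + 400 = -5684 + j1279.2 → |·| ≈ 5826.2, ∠ ≈ 167.32°
|L| = 400 · 781.9 / 5826.2 ≈ 53.682
Gain = 20 log₁₀(53.682) ≈ 34.60 dB
∠L = 5.73° − 167.32° = -161.59°

At s = jω = j778:
zero (s+778): 778 + j778 → |·| = √(778²+778²) = √1210568 ≈ 1100.3, ∠ = arctan(778/778) ≈ 45.00°
quadratic: (j778)² + 16.4·j778 + 400 = -604884 + j12759.2 → |·| ≈ 6.0502e+05, ∠ ≈ 178.79°
|L| = 400 · 1100.3 / 6.0502e+05 ≈ 0.72745
Gain = 20 log₁₀(0.72745) ≈ -2.76 dB
∠L = 45.00° − 178.79° = -133.79°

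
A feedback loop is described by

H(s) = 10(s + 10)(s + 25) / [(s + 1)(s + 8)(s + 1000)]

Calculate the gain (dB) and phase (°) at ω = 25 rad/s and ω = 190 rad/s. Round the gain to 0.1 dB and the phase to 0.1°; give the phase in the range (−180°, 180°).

At s = jω = j25:
zero (s+10): 10 + j25 → |·| = √(10²+25²) = √725 ≈ 26.926, ∠ = arctan(25/10) ≈ 68.20°
zero (s+25): 25 + j25 → |·| = √(25²+25²) = √1250 ≈ 35.355, ∠ = arctan(25/25) ≈ 45.00°
pole (s+1): 1 + j25 → |·| = √(1²+25²) = √626 ≈ 25.02, ∠ = arctan(25/1) ≈ 87.71°
pole (s+8): 8 + j25 → |·| = √(8²+25²) = √689 ≈ 26.249, ∠ = arctan(25/8) ≈ 72.26°
pole (s+1000): 1000 + j25 → |·| = √(1000²+25²) = √1000625 ≈ 1000.3, ∠ = arctan(25/1000) ≈ 1.43°
|H| = 10 · 951.97 / 6.5695e+05 ≈ 0.014491
Gain = 20 log₁₀(0.014491) ≈ -36.78 dB
∠H = 113.20° − 161.40° = -48.20°

At s = jω = j190:
zero (s+10): 10 + j190 → |·| = √(10²+190²) = √36200 ≈ 190.26, ∠ = arctan(190/10) ≈ 86.99°
zero (s+25): 25 + j190 → |·| = √(25²+190²) = √36725 ≈ 191.64, ∠ = arctan(190/25) ≈ 82.50°
pole (s+1): 1 + j190 → |·| = √(1²+190²) = √36101 ≈ 190, ∠ = arctan(190/1) ≈ 89.70°
pole (s+8): 8 + j190 → |·| = √(8²+190²) = √36164 ≈ 190.17, ∠ = arctan(190/8) ≈ 87.59°
pole (s+1000): 1000 + j190 → |·| = √(1000²+190²) = √1036100 ≈ 1017.9, ∠ = arctan(190/1000) ≈ 10.76°
|H| = 10 · 36461 / 3.6779e+07 ≈ 0.0099135
Gain = 20 log₁₀(0.0099135) ≈ -40.08 dB
∠H = 169.49° − 188.05° = -18.56°

ω = 25: -36.8 dB, -48.2°; ω = 190: -40.1 dB, -18.6°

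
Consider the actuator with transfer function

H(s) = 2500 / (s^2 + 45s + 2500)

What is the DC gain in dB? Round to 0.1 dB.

0.0 dB

H(0) = 2500 / 2500 = 1
20 log₁₀(1) ≈ 0.00 dB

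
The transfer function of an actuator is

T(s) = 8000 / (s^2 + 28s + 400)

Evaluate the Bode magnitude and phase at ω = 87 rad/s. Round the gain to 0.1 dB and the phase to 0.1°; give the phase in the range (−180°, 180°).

0.5 dB, -161.2°

At s = jω = j87:
quadratic: (j87)² + 28·j87 + 400 = -7169 + j2436 → |·| ≈ 7571.6, ∠ ≈ 161.23°
|T| = 8000 / 7571.6 ≈ 1.0566
Gain = 20 log₁₀(1.0566) ≈ 0.48 dB
∠T = 0.00° − 161.23° = -161.23°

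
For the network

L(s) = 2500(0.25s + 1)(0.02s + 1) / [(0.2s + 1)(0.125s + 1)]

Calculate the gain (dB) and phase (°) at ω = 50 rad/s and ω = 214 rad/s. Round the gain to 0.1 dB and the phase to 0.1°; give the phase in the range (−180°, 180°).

ω = 50: 56.9 dB, -34.8°; ω = 214: 54.2 dB, -10.7°

At ω = 50 rad/s:
zero (1 + j50·0.25) = 1 + j12.5 → |·| ≈ 12.54, ∠ ≈ 85.43°
zero (1 + j50·0.02) = 1 + j1 → |·| ≈ 1.4142, ∠ ≈ 45.00°
pole (1 + j50·0.2) = 1 + j10 → |·| ≈ 10.05, ∠ ≈ 84.29°
pole (1 + j50·0.125) = 1 + j6.25 → |·| ≈ 6.3295, ∠ ≈ 80.91°
|L| = 2500 · 12.54 · 1.4142 / (10.05 · 6.3295) ≈ 696.97
Gain = 20 log₁₀(696.97) ≈ 56.86 dB
∠L = (85.43° + 45.00°) − (84.29° + 80.91°) = -34.77°

At ω = 214 rad/s:
zero (1 + j214·0.25) = 1 + j53.5 → |·| ≈ 53.509, ∠ ≈ 88.93°
zero (1 + j214·0.02) = 1 + j4.28 → |·| ≈ 4.3953, ∠ ≈ 76.85°
pole (1 + j214·0.2) = 1 + j42.8 → |·| ≈ 42.812, ∠ ≈ 88.66°
pole (1 + j214·0.125) = 1 + j26.75 → |·| ≈ 26.769, ∠ ≈ 87.86°
|L| = 2500 · 53.509 · 4.3953 / (42.812 · 26.769) ≈ 513.05
Gain = 20 log₁₀(513.05) ≈ 54.20 dB
∠L = (88.93° + 76.85°) − (88.66° + 87.86°) = -10.74°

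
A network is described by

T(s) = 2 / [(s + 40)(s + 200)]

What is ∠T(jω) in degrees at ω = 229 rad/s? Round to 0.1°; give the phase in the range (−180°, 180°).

-129.0°

At s = jω = j229:
pole (s+40): 40 + j229 → |·| = √(40²+229²) = √54041 ≈ 232.47, ∠ = arctan(229/40) ≈ 80.09°
pole (s+200): 200 + j229 → |·| = √(200²+229²) = √92441 ≈ 304.04, ∠ = arctan(229/200) ≈ 48.87°
∠T = 0.00° − 128.96° = -128.96°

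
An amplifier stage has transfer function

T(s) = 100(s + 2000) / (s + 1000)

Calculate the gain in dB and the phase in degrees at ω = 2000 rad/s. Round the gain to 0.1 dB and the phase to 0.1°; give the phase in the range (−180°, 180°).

At s = jω = j2000:
zero (s+2000): 2000 + j2000 → |·| = √(2000²+2000²) = √8000000 ≈ 2828.4, ∠ = arctan(2000/2000) ≈ 45.00°
pole (s+1000): 1000 + j2000 → |·| = √(1000²+2000²) = √5000000 ≈ 2236.1, ∠ = arctan(2000/1000) ≈ 63.43°
|T| = 100 · 2828.4 / 2236.1 ≈ 126.49
Gain = 20 log₁₀(126.49) ≈ 42.04 dB
∠T = 45.00° − 63.43° = -18.43°

42.0 dB, -18.4°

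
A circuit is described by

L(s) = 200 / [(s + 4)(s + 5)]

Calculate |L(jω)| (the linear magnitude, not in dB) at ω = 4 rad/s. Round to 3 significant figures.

5.52

At s = jω = j4:
pole (s+4): 4 + j4 → |·| = √(4²+4²) = √32 ≈ 5.6569, ∠ = arctan(4/4) ≈ 45.00°
pole (s+5): 5 + j4 → |·| = √(5²+4²) = √41 ≈ 6.4031, ∠ = arctan(4/5) ≈ 38.66°
|L| = 200 / 36.222 ≈ 5.5215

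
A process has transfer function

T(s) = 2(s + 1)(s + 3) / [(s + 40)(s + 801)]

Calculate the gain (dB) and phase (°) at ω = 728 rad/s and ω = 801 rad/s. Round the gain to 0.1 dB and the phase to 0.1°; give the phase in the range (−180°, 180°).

ω = 728: 2.6 dB, 50.6°; ω = 801: 3.0 dB, 47.6°

At s = jω = j728:
zero (s+1): 1 + j728 → |·| = √(1²+728²) = √529985 ≈ 728, ∠ = arctan(728/1) ≈ 89.92°
zero (s+3): 3 + j728 → |·| = √(3²+728²) = √529993 ≈ 728.01, ∠ = arctan(728/3) ≈ 89.76°
pole (s+40): 40 + j728 → |·| = √(40²+728²) = √531584 ≈ 729.1, ∠ = arctan(728/40) ≈ 86.86°
pole (s+801): 801 + j728 → |·| = √(801²+728²) = √1171585 ≈ 1082.4, ∠ = arctan(728/801) ≈ 42.27°
|T| = 2 · 5.2999e+05 / 7.8918e+05 ≈ 1.3431
Gain = 20 log₁₀(1.3431) ≈ 2.56 dB
∠T = 179.68° − 129.13° = 50.55°

At s = jω = j801:
zero (s+1): 1 + j801 → |·| = √(1²+801²) = √641602 ≈ 801, ∠ = arctan(801/1) ≈ 89.93°
zero (s+3): 3 + j801 → |·| = √(3²+801²) = √641610 ≈ 801.01, ∠ = arctan(801/3) ≈ 89.79°
pole (s+40): 40 + j801 → |·| = √(40²+801²) = √643201 ≈ 802, ∠ = arctan(801/40) ≈ 87.14°
pole (s+801): 801 + j801 → |·| = √(801²+801²) = √1283202 ≈ 1132.8, ∠ = arctan(801/801) ≈ 45.00°
|T| = 2 · 6.4161e+05 / 9.0851e+05 ≈ 1.4124
Gain = 20 log₁₀(1.4124) ≈ 3.00 dB
∠T = 179.72° − 132.14° = 47.58°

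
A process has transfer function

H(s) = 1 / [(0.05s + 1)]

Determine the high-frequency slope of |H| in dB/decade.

Each pole contributes −20 dB/decade at high frequency; each zero contributes +20 dB/decade.
Net: 0 zero(s) − 1 pole(s) → -20 dB/decade.

-20 dB/decade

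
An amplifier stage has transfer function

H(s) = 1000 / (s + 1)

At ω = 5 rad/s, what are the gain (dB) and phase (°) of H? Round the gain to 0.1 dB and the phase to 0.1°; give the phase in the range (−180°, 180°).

45.9 dB, -78.7°

At s = jω = j5:
pole (s+1): 1 + j5 → |·| = √(1²+5²) = √26 ≈ 5.099, ∠ = arctan(5/1) ≈ 78.69°
|H| = 1000 / 5.099 ≈ 196.12
Gain = 20 log₁₀(196.12) ≈ 45.85 dB
∠H = 0.00° − 78.69° = -78.69°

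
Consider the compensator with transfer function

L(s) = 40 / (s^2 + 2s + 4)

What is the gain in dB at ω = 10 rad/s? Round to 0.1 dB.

At s = jω = j10:
quadratic: (j10)² + 2·j10 + 4 = -96 + j20 → |·| ≈ 98.061, ∠ ≈ 168.23°
|L| = 40 / 98.061 ≈ 0.40791
Gain = 20 log₁₀(0.40791) ≈ -7.79 dB

-7.8 dB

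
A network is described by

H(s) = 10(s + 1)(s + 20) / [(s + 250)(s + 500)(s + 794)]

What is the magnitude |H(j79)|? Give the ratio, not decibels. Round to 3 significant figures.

0.000608

At s = jω = j79:
zero (s+1): 1 + j79 → |·| = √(1²+79²) = √6242 ≈ 79.006, ∠ = arctan(79/1) ≈ 89.27°
zero (s+20): 20 + j79 → |·| = √(20²+79²) = √6641 ≈ 81.492, ∠ = arctan(79/20) ≈ 75.79°
pole (s+250): 250 + j79 → |·| = √(250²+79²) = √68741 ≈ 262.19, ∠ = arctan(79/250) ≈ 17.54°
pole (s+500): 500 + j79 → |·| = √(500²+79²) = √256241 ≈ 506.2, ∠ = arctan(79/500) ≈ 8.98°
pole (s+794): 794 + j79 → |·| = √(794²+79²) = √636677 ≈ 797.92, ∠ = arctan(79/794) ≈ 5.68°
|H| = 10 · 6438.4 / 1.059e+08 ≈ 0.00060797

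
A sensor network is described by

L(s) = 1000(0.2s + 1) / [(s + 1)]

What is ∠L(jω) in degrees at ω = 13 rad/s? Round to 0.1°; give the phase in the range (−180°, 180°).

-16.6°

At ω = 13 rad/s:
zero (1 + j13·0.2) = 1 + j2.6 → |·| ≈ 2.7857, ∠ ≈ 68.96°
pole (1 + j13·1) = 1 + j13 → |·| ≈ 13.038, ∠ ≈ 85.60°
∠L = (68.96°) − (85.60°) = -16.64°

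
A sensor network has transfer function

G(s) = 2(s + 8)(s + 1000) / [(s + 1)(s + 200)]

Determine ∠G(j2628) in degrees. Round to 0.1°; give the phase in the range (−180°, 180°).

-16.6°

At s = jω = j2628:
zero (s+8): 8 + j2628 → |·| = √(8²+2628²) = √6906448 ≈ 2628, ∠ = arctan(2628/8) ≈ 89.83°
zero (s+1000): 1000 + j2628 → |·| = √(1000²+2628²) = √7906384 ≈ 2811.8, ∠ = arctan(2628/1000) ≈ 69.17°
pole (s+1): 1 + j2628 → |·| = √(1²+2628²) = √6906385 ≈ 2628, ∠ = arctan(2628/1) ≈ 89.98°
pole (s+200): 200 + j2628 → |·| = √(200²+2628²) = √6946384 ≈ 2635.6, ∠ = arctan(2628/200) ≈ 85.65°
∠G = 159.00° − 175.63° = -16.63°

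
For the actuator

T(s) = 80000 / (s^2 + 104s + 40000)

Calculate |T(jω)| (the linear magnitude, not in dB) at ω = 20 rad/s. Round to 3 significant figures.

2.02

At s = jω = j20:
quadratic: (j20)² + 104·j20 + 40000 = 39600 + j2080 → |·| ≈ 39655, ∠ ≈ 3.01°
|T| = 80000 / 39655 ≈ 2.0174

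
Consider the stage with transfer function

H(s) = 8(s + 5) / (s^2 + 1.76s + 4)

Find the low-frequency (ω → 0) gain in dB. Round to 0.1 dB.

H(0) = 8·5 / 4 = 10
20 log₁₀(10) ≈ 20.00 dB

20.0 dB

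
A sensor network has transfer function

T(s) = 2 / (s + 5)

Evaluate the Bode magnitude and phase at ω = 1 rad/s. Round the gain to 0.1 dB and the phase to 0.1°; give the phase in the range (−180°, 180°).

-8.1 dB, -11.3°

At s = jω = j1:
pole (s+5): 5 + j1 → |·| = √(5²+1²) = √26 ≈ 5.099, ∠ = arctan(1/5) ≈ 11.31°
|T| = 2 / 5.099 ≈ 0.39223
Gain = 20 log₁₀(0.39223) ≈ -8.13 dB
∠T = 0.00° − 11.31° = -11.31°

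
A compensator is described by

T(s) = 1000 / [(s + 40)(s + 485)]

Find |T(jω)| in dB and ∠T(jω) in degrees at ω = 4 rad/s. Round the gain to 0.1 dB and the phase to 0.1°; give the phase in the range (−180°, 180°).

At s = jω = j4:
pole (s+40): 40 + j4 → |·| = √(40²+4²) = √1616 ≈ 40.2, ∠ = arctan(4/40) ≈ 5.71°
pole (s+485): 485 + j4 → |·| = √(485²+4²) = √235241 ≈ 485.02, ∠ = arctan(4/485) ≈ 0.47°
|T| = 1000 / 19498 ≈ 0.051287
Gain = 20 log₁₀(0.051287) ≈ -25.80 dB
∠T = 0.00° − 6.18° = -6.18°

-25.8 dB, -6.2°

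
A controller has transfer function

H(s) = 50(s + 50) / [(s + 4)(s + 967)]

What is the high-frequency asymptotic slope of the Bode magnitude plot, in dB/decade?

Each pole contributes −20 dB/decade at high frequency; each zero contributes +20 dB/decade.
Net: 1 zero(s) − 2 pole(s) → -20 dB/decade.

-20 dB/decade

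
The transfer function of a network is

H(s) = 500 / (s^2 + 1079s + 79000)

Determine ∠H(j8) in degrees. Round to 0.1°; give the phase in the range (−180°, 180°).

-6.2°

Substitute s = j8:
Numerator: 500 = 500 + j0
Denominator: (j8)^2 + 1079(j8) + 79000 = 78936 + j8632
|N| = √(500² + 0²) ≈ 500, ∠N ≈ 0.00°
|D| = √(78936² + 8632²) ≈ 79407, ∠D ≈ 6.24°
∠H = 0.00° − 6.24° = -6.24°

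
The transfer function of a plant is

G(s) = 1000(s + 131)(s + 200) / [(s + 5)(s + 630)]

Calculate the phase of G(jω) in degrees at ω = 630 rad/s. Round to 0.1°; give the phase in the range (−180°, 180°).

At s = jω = j630:
zero (s+131): 131 + j630 → |·| = √(131²+630²) = √414061 ≈ 643.48, ∠ = arctan(630/131) ≈ 78.25°
zero (s+200): 200 + j630 → |·| = √(200²+630²) = √436900 ≈ 660.98, ∠ = arctan(630/200) ≈ 72.39°
pole (s+5): 5 + j630 → |·| = √(5²+630²) = √396925 ≈ 630.02, ∠ = arctan(630/5) ≈ 89.55°
pole (s+630): 630 + j630 → |·| = √(630²+630²) = √793800 ≈ 890.95, ∠ = arctan(630/630) ≈ 45.00°
∠G = 150.64° − 134.55° = 16.09°

16.1°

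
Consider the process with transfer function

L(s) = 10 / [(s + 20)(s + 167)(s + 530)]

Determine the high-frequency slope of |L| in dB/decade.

-60 dB/decade

Each pole contributes −20 dB/decade at high frequency; each zero contributes +20 dB/decade.
Net: 0 zero(s) − 3 pole(s) → -60 dB/decade.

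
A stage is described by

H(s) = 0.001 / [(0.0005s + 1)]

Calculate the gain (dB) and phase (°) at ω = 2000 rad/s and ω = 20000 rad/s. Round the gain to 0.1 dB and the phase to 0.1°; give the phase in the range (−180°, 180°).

ω = 2000: -63.0 dB, -45.0°; ω = 20000: -80.0 dB, -84.3°

At ω = 2000 rad/s:
pole (1 + j2000·0.0005) = 1 + j1 → |·| ≈ 1.4142, ∠ ≈ 45.00°
|H| = 0.001 · 1 / (1.4142) ≈ 0.00070711
Gain = 20 log₁₀(0.00070711) ≈ -63.01 dB
∠H = (0°) − (45.00°) = -45.00°

At ω = 20000 rad/s:
pole (1 + j20000·0.0005) = 1 + j10 → |·| ≈ 10.05, ∠ ≈ 84.29°
|H| = 0.001 · 1 / (10.05) ≈ 9.9502e-05
Gain = 20 log₁₀(9.9502e-05) ≈ -80.04 dB
∠H = (0°) − (84.29°) = -84.29°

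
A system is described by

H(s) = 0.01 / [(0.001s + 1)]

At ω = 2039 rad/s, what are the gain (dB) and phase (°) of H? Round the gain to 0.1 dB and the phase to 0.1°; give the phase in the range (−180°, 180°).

-47.1 dB, -63.9°

At ω = 2039 rad/s:
pole (1 + j2039·0.001) = 1 + j2.039 → |·| ≈ 2.271, ∠ ≈ 63.87°
|H| = 0.01 · 1 / (2.271) ≈ 0.0044033
Gain = 20 log₁₀(0.0044033) ≈ -47.12 dB
∠H = (0°) − (63.87°) = -63.87°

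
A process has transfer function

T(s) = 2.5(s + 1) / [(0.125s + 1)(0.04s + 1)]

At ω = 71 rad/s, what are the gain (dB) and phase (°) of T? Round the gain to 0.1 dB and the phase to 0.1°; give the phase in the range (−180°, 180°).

16.4 dB, -65.0°

At ω = 71 rad/s:
zero (1 + j71·1) = 1 + j71 → |·| ≈ 71.007, ∠ ≈ 89.19°
pole (1 + j71·0.125) = 1 + j8.875 → |·| ≈ 8.9312, ∠ ≈ 83.57°
pole (1 + j71·0.04) = 1 + j2.84 → |·| ≈ 3.0109, ∠ ≈ 70.60°
|T| = 2.5 · 71.007 / (8.9312 · 3.0109) ≈ 6.6014
Gain = 20 log₁₀(6.6014) ≈ 16.39 dB
∠T = (89.19°) − (83.57° + 70.60°) = -64.98°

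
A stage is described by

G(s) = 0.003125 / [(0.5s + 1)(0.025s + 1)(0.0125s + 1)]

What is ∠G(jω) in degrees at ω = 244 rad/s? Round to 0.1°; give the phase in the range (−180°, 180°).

At ω = 244 rad/s:
pole (1 + j244·0.5) = 1 + j122 → |·| ≈ 122, ∠ ≈ 89.53°
pole (1 + j244·0.025) = 1 + j6.1 → |·| ≈ 6.1814, ∠ ≈ 80.69°
pole (1 + j244·0.0125) = 1 + j3.05 → |·| ≈ 3.2098, ∠ ≈ 71.85°
∠G = (0°) − (89.53° + 80.69° + 71.85°) = -242.07° ≡ 117.93° (principal value)

117.9°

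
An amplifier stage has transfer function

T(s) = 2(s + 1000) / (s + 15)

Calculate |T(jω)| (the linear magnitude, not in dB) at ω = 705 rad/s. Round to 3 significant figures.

3.47

At s = jω = j705:
zero (s+1000): 1000 + j705 → |·| = √(1000²+705²) = √1497025 ≈ 1223.5, ∠ = arctan(705/1000) ≈ 35.18°
pole (s+15): 15 + j705 → |·| = √(15²+705²) = √497250 ≈ 705.16, ∠ = arctan(705/15) ≈ 88.78°
|T| = 2 · 1223.5 / 705.16 ≈ 3.4701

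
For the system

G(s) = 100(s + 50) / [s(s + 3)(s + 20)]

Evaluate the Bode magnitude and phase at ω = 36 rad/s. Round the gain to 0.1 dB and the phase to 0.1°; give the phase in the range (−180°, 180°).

At s = jω = j36:
zero (s+50): 50 + j36 → |·| = √(50²+36²) = √3796 ≈ 61.612, ∠ = arctan(36/50) ≈ 35.75°
pole (s+3): 3 + j36 → |·| = √(3²+36²) = √1305 ≈ 36.125, ∠ = arctan(36/3) ≈ 85.24°
pole (s+20): 20 + j36 → |·| = √(20²+36²) = √1696 ≈ 41.183, ∠ = arctan(36/20) ≈ 60.95°
pole at origin: |s| = 36, ∠ = 90.00° (in denominator)
|G| = 100 · 61.612 / 53558 ≈ 0.11504
Gain = 20 log₁₀(0.11504) ≈ -18.78 dB
∠G = 35.75° − 236.19° = -200.44° ≡ 159.56° (principal value)

-18.8 dB, 159.6°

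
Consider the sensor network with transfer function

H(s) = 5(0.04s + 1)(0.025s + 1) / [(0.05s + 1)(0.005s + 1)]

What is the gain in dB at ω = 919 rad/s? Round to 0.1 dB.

25.8 dB

At ω = 919 rad/s:
zero (1 + j919·0.04) = 1 + j36.76 → |·| ≈ 36.774, ∠ ≈ 88.44°
zero (1 + j919·0.025) = 1 + j22.975 → |·| ≈ 22.997, ∠ ≈ 87.51°
pole (1 + j919·0.05) = 1 + j45.95 → |·| ≈ 45.961, ∠ ≈ 88.75°
pole (1 + j919·0.005) = 1 + j4.595 → |·| ≈ 4.7026, ∠ ≈ 77.72°
|H| = 5 · 36.774 · 22.997 / (45.961 · 4.7026) ≈ 19.564
Gain = 20 log₁₀(19.564) ≈ 25.83 dB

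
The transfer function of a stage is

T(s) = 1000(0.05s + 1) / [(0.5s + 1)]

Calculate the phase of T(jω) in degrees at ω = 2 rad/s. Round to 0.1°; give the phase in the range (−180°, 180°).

-39.3°

At ω = 2 rad/s:
zero (1 + j2·0.05) = 1 + j0.1 → |·| ≈ 1.005, ∠ ≈ 5.71°
pole (1 + j2·0.5) = 1 + j1 → |·| ≈ 1.4142, ∠ ≈ 45.00°
∠T = (5.71°) − (45.00°) = -39.29°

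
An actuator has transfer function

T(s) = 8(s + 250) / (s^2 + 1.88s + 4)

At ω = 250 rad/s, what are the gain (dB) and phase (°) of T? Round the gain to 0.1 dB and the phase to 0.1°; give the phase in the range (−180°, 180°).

At s = jω = j250:
zero (s+250): 250 + j250 → |·| = √(250²+250²) = √125000 ≈ 353.55, ∠ = arctan(250/250) ≈ 45.00°
quadratic: (j250)² + 1.88·j250 + 4 = -62496 + j470 → |·| ≈ 62498, ∠ ≈ 179.57°
|T| = 8 · 353.55 / 62498 ≈ 0.045256
Gain = 20 log₁₀(0.045256) ≈ -26.89 dB
∠T = 45.00° − 179.57° = -134.57°

-26.9 dB, -134.6°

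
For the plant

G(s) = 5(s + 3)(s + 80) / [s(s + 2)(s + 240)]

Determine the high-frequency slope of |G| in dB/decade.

Each pole contributes −20 dB/decade at high frequency; each zero contributes +20 dB/decade.
Net: 2 zero(s) − 3 pole(s) → -20 dB/decade.

-20 dB/decade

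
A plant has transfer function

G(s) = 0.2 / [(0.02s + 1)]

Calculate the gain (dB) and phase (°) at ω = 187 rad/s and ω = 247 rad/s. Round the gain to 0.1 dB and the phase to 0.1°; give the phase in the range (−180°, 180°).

ω = 187: -25.7 dB, -75.0°; ω = 247: -28.0 dB, -78.6°

At ω = 187 rad/s:
pole (1 + j187·0.02) = 1 + j3.74 → |·| ≈ 3.8714, ∠ ≈ 75.03°
|G| = 0.2 · 1 / (3.8714) ≈ 0.051661
Gain = 20 log₁₀(0.051661) ≈ -25.74 dB
∠G = (0°) − (75.03°) = -75.03°

At ω = 247 rad/s:
pole (1 + j247·0.02) = 1 + j4.94 → |·| ≈ 5.0402, ∠ ≈ 78.56°
|G| = 0.2 · 1 / (5.0402) ≈ 0.039681
Gain = 20 log₁₀(0.039681) ≈ -28.03 dB
∠G = (0°) − (78.56°) = -78.56°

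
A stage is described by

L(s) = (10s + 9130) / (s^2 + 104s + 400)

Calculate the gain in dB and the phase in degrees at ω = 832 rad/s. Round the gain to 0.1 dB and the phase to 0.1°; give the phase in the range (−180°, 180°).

-35.0 dB, -130.5°

Substitute s = j832:
Numerator: 10(j832) + 9130 = 9130 + j8320
Denominator: (j832)^2 + 104(j832) + 400 = -691824 + j86528
|N| = √(9130² + 8320²) ≈ 12352, ∠N ≈ 42.34°
|D| = √(691824² + 86528²) ≈ 6.9721e+05, ∠D ≈ 172.87°
|L| = 12352 / 6.9721e+05 ≈ 0.017716
Gain = 20 log₁₀(0.017716) ≈ -35.03 dB
∠L = 42.34° − 172.87° = -130.53°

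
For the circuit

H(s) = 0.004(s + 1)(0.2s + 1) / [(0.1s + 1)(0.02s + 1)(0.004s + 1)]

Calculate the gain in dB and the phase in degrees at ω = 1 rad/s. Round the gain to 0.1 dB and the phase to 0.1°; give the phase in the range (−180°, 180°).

At ω = 1 rad/s:
zero (1 + j1·1) = 1 + j1 → |·| ≈ 1.4142, ∠ ≈ 45.00°
zero (1 + j1·0.2) = 1 + j0.2 → |·| ≈ 1.0198, ∠ ≈ 11.31°
pole (1 + j1·0.1) = 1 + j0.1 → |·| ≈ 1.005, ∠ ≈ 5.71°
pole (1 + j1·0.02) = 1 + j0.02 → |·| ≈ 1.0002, ∠ ≈ 1.15°
pole (1 + j1·0.004) = 1 + j0.004 → |·| ≈ 1, ∠ ≈ 0.23°
|H| = 0.004 · 1.4142 · 1.0198 / (1.005 · 1.0002 · 1) ≈ 0.005739
Gain = 20 log₁₀(0.005739) ≈ -44.82 dB
∠H = (45.00° + 11.31°) − (5.71° + 1.15° + 0.23°) = 49.22°

-44.8 dB, 49.2°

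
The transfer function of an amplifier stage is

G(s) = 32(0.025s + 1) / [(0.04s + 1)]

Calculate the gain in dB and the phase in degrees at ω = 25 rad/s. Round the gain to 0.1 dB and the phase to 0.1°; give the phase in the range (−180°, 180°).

At ω = 25 rad/s:
zero (1 + j25·0.025) = 1 + j0.625 → |·| ≈ 1.1792, ∠ ≈ 32.01°
pole (1 + j25·0.04) = 1 + j1 → |·| ≈ 1.4142, ∠ ≈ 45.00°
|G| = 32 · 1.1792 / (1.4142) ≈ 26.683
Gain = 20 log₁₀(26.683) ≈ 28.52 dB
∠G = (32.01°) − (45.00°) = -12.99°

28.5 dB, -13.0°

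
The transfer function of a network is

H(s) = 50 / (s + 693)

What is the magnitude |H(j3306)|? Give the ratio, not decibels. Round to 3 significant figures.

0.0148

Substitute s = j3306:
Numerator: 50 = 50 + j0
Denominator: (j3306) + 693 = 693 + j3306
|N| = √(50² + 0²) ≈ 50, ∠N ≈ 0.00°
|D| = √(693² + 3306²) ≈ 3377.9, ∠D ≈ 78.16°
|H| = 50 / 3377.9 ≈ 0.014802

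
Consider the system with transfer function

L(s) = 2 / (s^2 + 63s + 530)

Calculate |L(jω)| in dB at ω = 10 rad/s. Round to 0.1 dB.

Substitute s = j10:
Numerator: 2 = 2 + j0
Denominator: (j10)^2 + 63(j10) + 530 = 430 + j630
|N| = √(2² + 0²) ≈ 2, ∠N ≈ 0.00°
|D| = √(430² + 630²) ≈ 762.76, ∠D ≈ 55.68°
|L| = 2 / 762.76 ≈ 0.0026221
Gain = 20 log₁₀(0.0026221) ≈ -51.63 dB

-51.6 dB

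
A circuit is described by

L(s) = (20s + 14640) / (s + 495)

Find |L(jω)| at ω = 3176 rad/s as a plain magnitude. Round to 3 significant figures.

20.3

Substitute s = j3176:
Numerator: 20(j3176) + 14640 = 14640 + j63520
Denominator: (j3176) + 495 = 495 + j3176
|N| = √(14640² + 63520²) ≈ 65185, ∠N ≈ 77.02°
|D| = √(495² + 3176²) ≈ 3214.3, ∠D ≈ 81.14°
|L| = 65185 / 3214.3 ≈ 20.28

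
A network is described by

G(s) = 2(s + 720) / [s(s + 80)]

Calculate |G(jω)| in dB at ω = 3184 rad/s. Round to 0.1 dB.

At s = jω = j3184:
zero (s+720): 720 + j3184 → |·| = √(720²+3184²) = √10656256 ≈ 3264.4, ∠ = arctan(3184/720) ≈ 77.26°
pole (s+80): 80 + j3184 → |·| = √(80²+3184²) = √10144256 ≈ 3185, ∠ = arctan(3184/80) ≈ 88.56°
pole at origin: |s| = 3184, ∠ = 90.00° (in denominator)
|G| = 2 · 3264.4 / 1.0141e+07 ≈ 0.0006438
Gain = 20 log₁₀(0.0006438) ≈ -63.82 dB

-63.8 dB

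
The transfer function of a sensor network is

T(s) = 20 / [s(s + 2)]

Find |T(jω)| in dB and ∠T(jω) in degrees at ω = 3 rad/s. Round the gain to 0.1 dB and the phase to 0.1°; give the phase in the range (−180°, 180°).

5.3 dB, -146.3°

At s = jω = j3:
pole (s+2): 2 + j3 → |·| = √(2²+3²) = √13 ≈ 3.6056, ∠ = arctan(3/2) ≈ 56.31°
pole at origin: |s| = 3, ∠ = 90.00° (in denominator)
|T| = 20 / 10.817 ≈ 1.8489
Gain = 20 log₁₀(1.8489) ≈ 5.34 dB
∠T = 0.00° − 146.31° = -146.31°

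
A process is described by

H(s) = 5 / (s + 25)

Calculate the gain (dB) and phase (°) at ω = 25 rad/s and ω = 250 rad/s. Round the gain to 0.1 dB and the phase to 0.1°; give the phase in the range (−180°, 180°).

Substitute s = j25:
Numerator: 5 = 5 + j0
Denominator: (j25) + 25 = 25 + j25
|N| = √(5² + 0²) ≈ 5, ∠N ≈ 0.00°
|D| = √(25² + 25²) ≈ 35.355, ∠D ≈ 45.00°
|H| = 5 / 35.355 ≈ 0.14142
Gain = 20 log₁₀(0.14142) ≈ -16.99 dB
∠H = 0.00° − 45.00° = -45.00°

Substitute s = j250:
Numerator: 5 = 5 + j0
Denominator: (j250) + 25 = 25 + j250
|N| = √(5² + 0²) ≈ 5, ∠N ≈ 0.00°
|D| = √(25² + 250²) ≈ 251.25, ∠D ≈ 84.29°
|H| = 5 / 251.25 ≈ 0.0199
Gain = 20 log₁₀(0.0199) ≈ -34.02 dB
∠H = 0.00° − 84.29° = -84.29°

ω = 25: -17.0 dB, -45.0°; ω = 250: -34.0 dB, -84.3°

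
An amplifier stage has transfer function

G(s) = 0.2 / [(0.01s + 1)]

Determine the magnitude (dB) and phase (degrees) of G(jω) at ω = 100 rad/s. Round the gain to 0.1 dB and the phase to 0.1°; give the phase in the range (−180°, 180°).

-17.0 dB, -45.0°

At ω = 100 rad/s:
pole (1 + j100·0.01) = 1 + j1 → |·| ≈ 1.4142, ∠ ≈ 45.00°
|G| = 0.2 · 1 / (1.4142) ≈ 0.14142
Gain = 20 log₁₀(0.14142) ≈ -16.99 dB
∠G = (0°) − (45.00°) = -45.00°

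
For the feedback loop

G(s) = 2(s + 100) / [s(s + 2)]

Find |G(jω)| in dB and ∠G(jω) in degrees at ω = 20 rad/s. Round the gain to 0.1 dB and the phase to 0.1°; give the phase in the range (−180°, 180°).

At s = jω = j20:
zero (s+100): 100 + j20 → |·| = √(100²+20²) = √10400 ≈ 101.98, ∠ = arctan(20/100) ≈ 11.31°
pole (s+2): 2 + j20 → |·| = √(2²+20²) = √404 ≈ 20.1, ∠ = arctan(20/2) ≈ 84.29°
pole at origin: |s| = 20, ∠ = 90.00° (in denominator)
|G| = 2 · 101.98 / 402 ≈ 0.50736
Gain = 20 log₁₀(0.50736) ≈ -5.89 dB
∠G = 11.31° − 174.29° = -162.98°

-5.9 dB, -163.0°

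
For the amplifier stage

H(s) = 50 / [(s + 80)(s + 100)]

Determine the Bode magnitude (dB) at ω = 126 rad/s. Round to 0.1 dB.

-53.6 dB

At s = jω = j126:
pole (s+80): 80 + j126 → |·| = √(80²+126²) = √22276 ≈ 149.25, ∠ = arctan(126/80) ≈ 57.59°
pole (s+100): 100 + j126 → |·| = √(100²+126²) = √25876 ≈ 160.86, ∠ = arctan(126/100) ≈ 51.56°
|H| = 50 / 24008 ≈ 0.0020826
Gain = 20 log₁₀(0.0020826) ≈ -53.63 dB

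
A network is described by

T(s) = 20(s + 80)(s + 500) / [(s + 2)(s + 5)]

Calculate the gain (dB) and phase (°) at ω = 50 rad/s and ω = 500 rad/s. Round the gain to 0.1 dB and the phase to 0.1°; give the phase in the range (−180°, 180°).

ω = 50: 51.5 dB, -134.3°; ω = 500: 29.1 dB, -53.3°

At s = jω = j50:
zero (s+80): 80 + j50 → |·| = √(80²+50²) = √8900 ≈ 94.34, ∠ = arctan(50/80) ≈ 32.01°
zero (s+500): 500 + j50 → |·| = √(500²+50²) = √252500 ≈ 502.49, ∠ = arctan(50/500) ≈ 5.71°
pole (s+2): 2 + j50 → |·| = √(2²+50²) = √2504 ≈ 50.04, ∠ = arctan(50/2) ≈ 87.71°
pole (s+5): 5 + j50 → |·| = √(5²+50²) = √2525 ≈ 50.249, ∠ = arctan(50/5) ≈ 84.29°
|T| = 20 · 47405 / 2514.5 ≈ 377.05
Gain = 20 log₁₀(377.05) ≈ 51.53 dB
∠T = 37.72° − 172.00° = -134.28°

At s = jω = j500:
zero (s+80): 80 + j500 → |·| = √(80²+500²) = √256400 ≈ 506.36, ∠ = arctan(500/80) ≈ 80.91°
zero (s+500): 500 + j500 → |·| = √(500²+500²) = √500000 ≈ 707.11, ∠ = arctan(500/500) ≈ 45.00°
pole (s+2): 2 + j500 → |·| = √(2²+500²) = √250004 ≈ 500, ∠ = arctan(500/2) ≈ 89.77°
pole (s+5): 5 + j500 → |·| = √(5²+500²) = √250025 ≈ 500.02, ∠ = arctan(500/5) ≈ 89.43°
|T| = 20 · 3.5805e+05 / 2.5001e+05 ≈ 28.643
Gain = 20 log₁₀(28.643) ≈ 29.14 dB
∠T = 125.91° − 179.20° = -53.29°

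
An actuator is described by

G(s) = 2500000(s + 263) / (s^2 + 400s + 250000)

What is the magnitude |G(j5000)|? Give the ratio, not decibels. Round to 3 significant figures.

504

At s = jω = j5000:
zero (s+263): 263 + j5000 → |·| = √(263²+5000²) = √25069169 ≈ 5006.9, ∠ = arctan(5000/263) ≈ 86.99°
quadratic: (j5000)² + 400·j5000 + 250000 = -24750000 + j2000000 → |·| ≈ 2.4831e+07, ∠ ≈ 175.38°
|G| = 2500000 · 5006.9 / 2.4831e+07 ≈ 504.1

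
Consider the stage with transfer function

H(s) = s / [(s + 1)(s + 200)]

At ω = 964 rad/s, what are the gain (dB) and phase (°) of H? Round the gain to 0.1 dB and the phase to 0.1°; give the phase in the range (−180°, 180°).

-59.9 dB, -78.2°

At s = jω = j964:
zero at origin: s = j964 → |·| = 964, ∠ = 90.00°
pole (s+1): 1 + j964 → |·| = √(1²+964²) = √929297 ≈ 964, ∠ = arctan(964/1) ≈ 89.94°
pole (s+200): 200 + j964 → |·| = √(200²+964²) = √969296 ≈ 984.53, ∠ = arctan(964/200) ≈ 78.28°
|H| = 1 · 964 / 9.4909e+05 ≈ 0.0010157
Gain = 20 log₁₀(0.0010157) ≈ -59.86 dB
∠H = 90.00° − 168.22° = -78.22°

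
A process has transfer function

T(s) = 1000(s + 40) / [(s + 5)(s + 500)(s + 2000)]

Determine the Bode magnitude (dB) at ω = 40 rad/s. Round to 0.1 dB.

-57.1 dB

At s = jω = j40:
zero (s+40): 40 + j40 → |·| = √(40²+40²) = √3200 ≈ 56.569, ∠ = arctan(40/40) ≈ 45.00°
pole (s+5): 5 + j40 → |·| = √(5²+40²) = √1625 ≈ 40.311, ∠ = arctan(40/5) ≈ 82.87°
pole (s+500): 500 + j40 → |·| = √(500²+40²) = √251600 ≈ 501.6, ∠ = arctan(40/500) ≈ 4.57°
pole (s+2000): 2000 + j40 → |·| = √(2000²+40²) = √4001600 ≈ 2000.4, ∠ = arctan(40/2000) ≈ 1.15°
|T| = 1000 · 56.569 / 4.0448e+07 ≈ 0.0013986
Gain = 20 log₁₀(0.0013986) ≈ -57.09 dB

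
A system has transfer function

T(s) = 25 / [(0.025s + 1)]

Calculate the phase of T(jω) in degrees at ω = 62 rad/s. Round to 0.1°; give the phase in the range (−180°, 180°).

-57.2°

At ω = 62 rad/s:
pole (1 + j62·0.025) = 1 + j1.55 → |·| ≈ 1.8446, ∠ ≈ 57.17°
∠T = (0°) − (57.17°) = -57.17°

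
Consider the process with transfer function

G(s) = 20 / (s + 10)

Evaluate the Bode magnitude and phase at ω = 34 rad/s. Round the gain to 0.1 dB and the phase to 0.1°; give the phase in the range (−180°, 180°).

-5.0 dB, -73.6°

At s = jω = j34:
pole (s+10): 10 + j34 → |·| = √(10²+34²) = √1256 ≈ 35.44, ∠ = arctan(34/10) ≈ 73.61°
|G| = 20 / 35.44 ≈ 0.56433
Gain = 20 log₁₀(0.56433) ≈ -4.97 dB
∠G = 0.00° − 73.61° = -73.61°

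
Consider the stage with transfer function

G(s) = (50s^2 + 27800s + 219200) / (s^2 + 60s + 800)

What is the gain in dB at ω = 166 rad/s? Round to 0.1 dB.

44.4 dB

Substitute s = j166:
Numerator: 50(j166)^2 + 27800(j166) + 219200 = -1158600 + j4614800
Denominator: (j166)^2 + 60(j166) + 800 = -26756 + j9960
|N| = √(1158600² + 4614800²) ≈ 4.758e+06, ∠N ≈ 104.09°
|D| = √(26756² + 9960²) ≈ 28550, ∠D ≈ 159.58°
|G| = 4.758e+06 / 28550 ≈ 166.65
Gain = 20 log₁₀(166.65) ≈ 44.44 dB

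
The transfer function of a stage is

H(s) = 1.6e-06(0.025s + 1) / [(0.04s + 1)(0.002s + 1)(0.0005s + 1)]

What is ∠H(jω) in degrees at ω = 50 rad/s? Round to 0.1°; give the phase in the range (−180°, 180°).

At ω = 50 rad/s:
zero (1 + j50·0.025) = 1 + j1.25 → |·| ≈ 1.6008, ∠ ≈ 51.34°
pole (1 + j50·0.04) = 1 + j2 → |·| ≈ 2.2361, ∠ ≈ 63.43°
pole (1 + j50·0.002) = 1 + j0.1 → |·| ≈ 1.005, ∠ ≈ 5.71°
pole (1 + j50·0.0005) = 1 + j0.025 → |·| ≈ 1.0003, ∠ ≈ 1.43°
∠H = (51.34°) − (63.43° + 5.71° + 1.43°) = -19.23°

-19.2°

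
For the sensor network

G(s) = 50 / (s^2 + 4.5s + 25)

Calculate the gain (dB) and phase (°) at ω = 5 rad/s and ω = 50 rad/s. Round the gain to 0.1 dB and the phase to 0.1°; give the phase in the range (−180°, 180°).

At s = jω = j5:
quadratic: (j5)² + 4.5·j5 + 25 = 0 + j22.5 → |·| ≈ 22.5, ∠ ≈ 90.00°
|G| = 50 / 22.5 ≈ 2.2222
Gain = 20 log₁₀(2.2222) ≈ 6.94 dB
∠G = 0.00° − 90.00° = -90.00°

At s = jω = j50:
quadratic: (j50)² + 4.5·j50 + 25 = -2475 + j225 → |·| ≈ 2485.2, ∠ ≈ 174.81°
|G| = 50 / 2485.2 ≈ 0.020119
Gain = 20 log₁₀(0.020119) ≈ -33.93 dB
∠G = 0.00° − 174.81° = -174.81°

ω = 5: 6.9 dB, -90.0°; ω = 50: -33.9 dB, -174.8°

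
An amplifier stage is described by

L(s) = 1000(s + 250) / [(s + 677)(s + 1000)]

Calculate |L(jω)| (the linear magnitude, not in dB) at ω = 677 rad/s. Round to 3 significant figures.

At s = jω = j677:
zero (s+250): 250 + j677 → |·| = √(250²+677²) = √520829 ≈ 721.68, ∠ = arctan(677/250) ≈ 69.73°
pole (s+677): 677 + j677 → |·| = √(677²+677²) = √916658 ≈ 957.42, ∠ = arctan(677/677) ≈ 45.00°
pole (s+1000): 1000 + j677 → |·| = √(1000²+677²) = √1458329 ≈ 1207.6, ∠ = arctan(677/1000) ≈ 34.10°
|L| = 1000 · 721.68 / 1.1562e+06 ≈ 0.62418

0.624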